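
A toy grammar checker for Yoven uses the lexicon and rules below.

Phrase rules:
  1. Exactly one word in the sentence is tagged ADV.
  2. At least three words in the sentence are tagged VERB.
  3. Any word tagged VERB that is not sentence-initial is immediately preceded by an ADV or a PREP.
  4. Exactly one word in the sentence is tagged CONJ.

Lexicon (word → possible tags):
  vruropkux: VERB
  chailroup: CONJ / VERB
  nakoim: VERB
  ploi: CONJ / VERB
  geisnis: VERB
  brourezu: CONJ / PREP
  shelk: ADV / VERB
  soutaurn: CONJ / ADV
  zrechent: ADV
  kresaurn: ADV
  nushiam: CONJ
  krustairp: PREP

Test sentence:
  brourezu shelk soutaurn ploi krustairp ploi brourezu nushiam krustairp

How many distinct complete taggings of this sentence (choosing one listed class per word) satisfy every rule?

1

Candidates per position — 1:brourezu {CONJ,PREP}; 2:shelk {ADV,VERB}; 3:soutaurn {CONJ,ADV}; 4:ploi {CONJ,VERB}; 5:krustairp {PREP}; 6:ploi {CONJ,VERB}; 7:brourezu {CONJ,PREP}; 8:nushiam {CONJ}; 9:krustairp {PREP}.
There are 64 candidate sequences in total.
The sequences that satisfy every rule: PREP VERB ADV VERB PREP VERB PREP CONJ PREP.
Count = 1.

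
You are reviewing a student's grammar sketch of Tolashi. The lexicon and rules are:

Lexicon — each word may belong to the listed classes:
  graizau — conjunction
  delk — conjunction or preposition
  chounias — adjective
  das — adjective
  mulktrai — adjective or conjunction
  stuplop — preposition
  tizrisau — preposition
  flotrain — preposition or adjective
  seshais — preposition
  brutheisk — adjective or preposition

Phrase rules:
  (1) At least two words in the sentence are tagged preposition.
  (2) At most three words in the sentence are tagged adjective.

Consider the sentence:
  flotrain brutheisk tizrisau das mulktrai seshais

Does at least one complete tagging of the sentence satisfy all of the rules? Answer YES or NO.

Candidates per position — 1:flotrain {preposition,adjective}; 2:brutheisk {adjective,preposition}; 3:tizrisau {preposition}; 4:das {adjective}; 5:mulktrai {adjective,conjunction}; 6:seshais {preposition}.
One satisfying assignment: adjective preposition preposition adjective adjective preposition.
Rule-by-rule: rule 1 ✓; rule 2 ✓.

YES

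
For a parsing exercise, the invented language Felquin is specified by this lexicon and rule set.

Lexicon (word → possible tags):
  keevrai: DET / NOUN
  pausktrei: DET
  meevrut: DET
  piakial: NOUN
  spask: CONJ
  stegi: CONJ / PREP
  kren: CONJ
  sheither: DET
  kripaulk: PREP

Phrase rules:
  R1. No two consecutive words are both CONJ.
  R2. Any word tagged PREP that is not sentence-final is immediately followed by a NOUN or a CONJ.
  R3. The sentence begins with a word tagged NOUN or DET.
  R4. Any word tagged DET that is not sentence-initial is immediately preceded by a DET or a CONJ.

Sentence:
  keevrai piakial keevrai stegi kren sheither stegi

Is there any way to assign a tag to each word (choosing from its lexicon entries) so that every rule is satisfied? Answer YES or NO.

Candidates per position — 1:keevrai {DET,NOUN}; 2:piakial {NOUN}; 3:keevrai {DET,NOUN}; 4:stegi {CONJ,PREP}; 5:kren {CONJ}; 6:sheither {DET}; 7:stegi {CONJ,PREP}.
One satisfying assignment: DET NOUN NOUN PREP CONJ DET PREP.
Verifying each rule — rule 1 ✓; rule 2 ✓; rule 3 ✓; rule 4 ✓.

YES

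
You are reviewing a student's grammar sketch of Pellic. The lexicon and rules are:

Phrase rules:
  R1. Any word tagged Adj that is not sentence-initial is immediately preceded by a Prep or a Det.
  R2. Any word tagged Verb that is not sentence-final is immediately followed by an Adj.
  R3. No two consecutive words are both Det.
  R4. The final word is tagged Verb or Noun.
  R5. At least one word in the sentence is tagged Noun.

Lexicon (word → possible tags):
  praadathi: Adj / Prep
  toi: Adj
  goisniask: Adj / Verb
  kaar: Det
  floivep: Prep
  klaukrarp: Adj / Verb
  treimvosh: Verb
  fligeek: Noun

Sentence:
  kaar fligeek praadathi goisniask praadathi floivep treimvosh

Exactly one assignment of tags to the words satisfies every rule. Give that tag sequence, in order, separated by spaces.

Candidates per position — 1:kaar {Det}; 2:fligeek {Noun}; 3:praadathi {Adj,Prep}; 4:goisniask {Adj,Verb}; 5:praadathi {Adj,Prep}; 6:floivep {Prep}; 7:treimvosh {Verb}.
Position 3: Adj is ruled out by rule 1; that leaves Prep.
Position 5: Adj is ruled out by rule 1; that leaves Prep.
Position 4: Verb is ruled out by rule 2; that leaves Adj.
That leaves exactly one tagging: Det Noun Prep Adj Prep Prep Verb.
Rule-by-rule: rule 1 ✓; rule 2 ✓; rule 3 ✓; rule 4 ✓; rule 5 ✓.

Det Noun Prep Adj Prep Prep Verb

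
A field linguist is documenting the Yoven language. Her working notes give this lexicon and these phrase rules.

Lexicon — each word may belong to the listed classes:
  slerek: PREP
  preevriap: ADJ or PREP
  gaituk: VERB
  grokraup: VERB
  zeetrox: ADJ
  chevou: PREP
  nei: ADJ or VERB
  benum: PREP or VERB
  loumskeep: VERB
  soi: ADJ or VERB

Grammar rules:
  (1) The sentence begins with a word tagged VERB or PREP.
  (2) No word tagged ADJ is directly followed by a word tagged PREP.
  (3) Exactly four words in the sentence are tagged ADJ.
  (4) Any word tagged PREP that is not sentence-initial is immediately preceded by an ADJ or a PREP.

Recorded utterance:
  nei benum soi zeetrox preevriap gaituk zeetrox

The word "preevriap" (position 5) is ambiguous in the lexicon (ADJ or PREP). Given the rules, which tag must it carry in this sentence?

ADJ

Candidates per position — 1:nei {ADJ,VERB}; 2:benum {PREP,VERB}; 3:soi {ADJ,VERB}; 4:zeetrox {ADJ}; 5:preevriap {ADJ,PREP}; 6:gaituk {VERB}; 7:zeetrox {ADJ}.
Word 1 cannot be ADJ — rule 1 would then fail for every completion. It is VERB.
Word 2 cannot be PREP — rule 4 would then fail for every completion. It is VERB.
Word 3 cannot be VERB — rule 3 would then fail for every completion. It is ADJ.
Word 5 cannot be PREP — rule 2 would then fail for every completion. It is ADJ.
That leaves exactly one tagging: VERB VERB ADJ ADJ ADJ VERB ADJ.
Rule-by-rule: rule 1 satisfied; rule 2 satisfied; rule 3 satisfied; rule 4 satisfied.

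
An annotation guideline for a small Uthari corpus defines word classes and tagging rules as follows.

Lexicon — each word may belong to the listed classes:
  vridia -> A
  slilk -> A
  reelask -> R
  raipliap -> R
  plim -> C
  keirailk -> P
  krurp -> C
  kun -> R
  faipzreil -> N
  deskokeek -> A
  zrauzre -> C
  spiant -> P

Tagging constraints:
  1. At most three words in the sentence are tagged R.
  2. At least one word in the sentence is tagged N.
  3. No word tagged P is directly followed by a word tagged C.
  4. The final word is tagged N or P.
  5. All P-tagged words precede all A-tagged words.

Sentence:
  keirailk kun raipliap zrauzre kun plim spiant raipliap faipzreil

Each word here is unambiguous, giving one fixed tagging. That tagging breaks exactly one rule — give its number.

1

Fixed tagging: P R R C R C P R N.
Checking each rule: R1 fails, R2 ok, R3 ok, R4 ok, R5 ok.
Only rule 1 fails.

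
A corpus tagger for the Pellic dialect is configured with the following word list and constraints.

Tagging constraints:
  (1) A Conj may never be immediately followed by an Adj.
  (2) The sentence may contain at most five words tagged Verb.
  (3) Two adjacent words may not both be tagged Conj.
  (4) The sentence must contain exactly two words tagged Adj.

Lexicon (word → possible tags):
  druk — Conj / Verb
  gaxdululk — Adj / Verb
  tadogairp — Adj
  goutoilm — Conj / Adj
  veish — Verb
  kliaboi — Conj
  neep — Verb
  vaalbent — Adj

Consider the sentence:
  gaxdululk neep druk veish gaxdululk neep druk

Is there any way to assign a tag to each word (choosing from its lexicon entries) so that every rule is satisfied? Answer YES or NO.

YES

Candidates per position — 1:gaxdululk {Adj,Verb}; 2:neep {Verb}; 3:druk {Conj,Verb}; 4:veish {Verb}; 5:gaxdululk {Adj,Verb}; 6:neep {Verb}; 7:druk {Conj,Verb}.
One satisfying assignment: Adj Verb Verb Verb Adj Verb Conj.
Verifying each rule — rule 1 ✓; rule 2 ✓; rule 3 ✓; rule 4 ✓.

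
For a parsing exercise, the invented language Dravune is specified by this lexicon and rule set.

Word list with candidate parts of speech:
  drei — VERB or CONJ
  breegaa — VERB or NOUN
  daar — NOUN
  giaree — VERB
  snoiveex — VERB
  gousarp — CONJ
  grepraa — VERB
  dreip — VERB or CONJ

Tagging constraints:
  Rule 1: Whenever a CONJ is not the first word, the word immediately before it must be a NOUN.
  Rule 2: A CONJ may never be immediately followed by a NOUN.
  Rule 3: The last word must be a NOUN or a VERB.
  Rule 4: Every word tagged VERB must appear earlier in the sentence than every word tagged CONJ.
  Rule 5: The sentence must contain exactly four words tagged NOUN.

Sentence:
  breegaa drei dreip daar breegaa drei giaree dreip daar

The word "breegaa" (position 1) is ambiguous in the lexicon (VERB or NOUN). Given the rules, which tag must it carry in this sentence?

Candidates per position — 1:breegaa {VERB,NOUN}; 2:drei {VERB,CONJ}; 3:dreip {VERB,CONJ}; 4:daar {NOUN}; 5:breegaa {VERB,NOUN}; 6:drei {VERB,CONJ}; 7:giaree {VERB}; 8:dreip {VERB,CONJ}; 9:daar {NOUN}.
If word 1 were VERB, no tagging could satisfy rule 5; so word 1 is NOUN.
If word 2 were CONJ, no tagging could satisfy rule 4; so word 2 is VERB.
If word 3 were CONJ, no tagging could satisfy rule 1; so word 3 is VERB.
If word 5 were VERB, no tagging could satisfy rule 5; so word 5 is NOUN.
If word 6 were CONJ, no tagging could satisfy rule 4; so word 6 is VERB.
If word 8 were CONJ, no tagging could satisfy rule 1; so word 8 is VERB.
The unique satisfying tagging is: NOUN VERB VERB NOUN NOUN VERB VERB VERB NOUN.
Checking: rule 1 ✓; rule 2 ✓; rule 3 ✓; rule 4 ✓; rule 5 ✓.

NOUN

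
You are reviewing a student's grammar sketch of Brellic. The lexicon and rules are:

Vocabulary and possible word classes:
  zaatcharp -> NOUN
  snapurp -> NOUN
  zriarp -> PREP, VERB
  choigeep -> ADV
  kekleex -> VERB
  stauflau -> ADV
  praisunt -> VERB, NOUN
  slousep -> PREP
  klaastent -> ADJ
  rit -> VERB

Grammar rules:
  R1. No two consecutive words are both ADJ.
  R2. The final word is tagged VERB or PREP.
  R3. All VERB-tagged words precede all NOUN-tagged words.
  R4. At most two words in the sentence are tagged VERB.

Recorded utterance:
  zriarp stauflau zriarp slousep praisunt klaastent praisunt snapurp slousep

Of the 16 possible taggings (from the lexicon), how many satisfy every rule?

Candidates per position — 1:zriarp {PREP,VERB}; 2:stauflau {ADV}; 3:zriarp {PREP,VERB}; 4:slousep {PREP}; 5:praisunt {VERB,NOUN}; 6:klaastent {ADJ}; 7:praisunt {VERB,NOUN}; 8:snapurp {NOUN}; 9:slousep {PREP}.
There are 16 candidate sequences in total.
Checking each against the rules leaves 8 sequences.
Count = 8.

8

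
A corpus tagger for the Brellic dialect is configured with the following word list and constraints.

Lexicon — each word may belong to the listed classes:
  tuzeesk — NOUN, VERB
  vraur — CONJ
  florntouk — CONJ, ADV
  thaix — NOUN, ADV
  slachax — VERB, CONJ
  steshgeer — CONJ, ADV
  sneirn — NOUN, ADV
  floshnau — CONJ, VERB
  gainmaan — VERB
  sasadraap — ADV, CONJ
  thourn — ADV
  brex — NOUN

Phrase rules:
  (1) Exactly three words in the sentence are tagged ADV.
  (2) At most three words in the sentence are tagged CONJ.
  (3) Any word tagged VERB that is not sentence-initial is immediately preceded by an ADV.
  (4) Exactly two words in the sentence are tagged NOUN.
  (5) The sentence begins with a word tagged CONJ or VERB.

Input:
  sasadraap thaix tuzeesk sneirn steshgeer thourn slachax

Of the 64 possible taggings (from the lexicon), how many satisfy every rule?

Candidates per position — 1:sasadraap {ADV,CONJ}; 2:thaix {NOUN,ADV}; 3:tuzeesk {NOUN,VERB}; 4:sneirn {NOUN,ADV}; 5:steshgeer {CONJ,ADV}; 6:thourn {ADV}; 7:slachax {VERB,CONJ}.
There are 64 candidate sequences in total.
The sequences that satisfy every rule: CONJ NOUN NOUN ADV ADV ADV VERB; CONJ NOUN NOUN ADV ADV ADV CONJ; CONJ ADV NOUN NOUN ADV ADV VERB; CONJ ADV NOUN NOUN ADV ADV CONJ.
Count = 4.

4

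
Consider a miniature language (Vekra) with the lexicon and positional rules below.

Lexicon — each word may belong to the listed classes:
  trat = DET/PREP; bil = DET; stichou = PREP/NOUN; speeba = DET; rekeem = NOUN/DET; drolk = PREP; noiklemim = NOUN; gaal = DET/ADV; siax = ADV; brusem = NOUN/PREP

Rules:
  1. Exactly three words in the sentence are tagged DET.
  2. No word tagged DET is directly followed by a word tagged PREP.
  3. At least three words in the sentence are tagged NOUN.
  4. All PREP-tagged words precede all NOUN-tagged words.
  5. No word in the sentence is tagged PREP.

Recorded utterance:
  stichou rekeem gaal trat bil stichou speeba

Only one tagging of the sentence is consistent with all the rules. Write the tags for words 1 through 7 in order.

Candidates per position — 1:stichou {PREP,NOUN}; 2:rekeem {NOUN,DET}; 3:gaal {DET,ADV}; 4:trat {DET,PREP}; 5:bil {DET}; 6:stichou {PREP,NOUN}; 7:speeba {DET}.
Position 1: PREP is ruled out by rule 3; that leaves NOUN.
Position 2: DET is ruled out by rule 3; that leaves NOUN.
Position 4: PREP is ruled out by rule 4; that leaves DET.
Position 6: PREP is ruled out by rule 2; that leaves NOUN.
Position 3: DET is ruled out by rule 1; that leaves ADV.
The only consistent sequence is: NOUN NOUN ADV DET DET NOUN DET.
Check: rule 1 satisfied; rule 2 satisfied; rule 3 satisfied; rule 4 satisfied; rule 5 satisfied.

NOUN NOUN ADV DET DET NOUN DET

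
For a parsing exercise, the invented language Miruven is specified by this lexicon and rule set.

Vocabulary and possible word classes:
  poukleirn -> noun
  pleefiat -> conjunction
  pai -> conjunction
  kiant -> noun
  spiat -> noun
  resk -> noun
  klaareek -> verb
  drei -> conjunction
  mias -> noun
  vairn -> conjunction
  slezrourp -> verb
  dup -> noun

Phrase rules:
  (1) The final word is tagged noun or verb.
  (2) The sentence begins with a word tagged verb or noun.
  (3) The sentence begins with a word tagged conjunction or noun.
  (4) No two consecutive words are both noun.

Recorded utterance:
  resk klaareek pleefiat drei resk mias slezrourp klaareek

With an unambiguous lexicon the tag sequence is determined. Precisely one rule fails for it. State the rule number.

4

Fixed tagging: noun verb conjunction conjunction noun noun verb verb.
Applying the rules: R1 ✓, R2 ✓, R3 ✓, R4 ✗.
Only rule 4 fails.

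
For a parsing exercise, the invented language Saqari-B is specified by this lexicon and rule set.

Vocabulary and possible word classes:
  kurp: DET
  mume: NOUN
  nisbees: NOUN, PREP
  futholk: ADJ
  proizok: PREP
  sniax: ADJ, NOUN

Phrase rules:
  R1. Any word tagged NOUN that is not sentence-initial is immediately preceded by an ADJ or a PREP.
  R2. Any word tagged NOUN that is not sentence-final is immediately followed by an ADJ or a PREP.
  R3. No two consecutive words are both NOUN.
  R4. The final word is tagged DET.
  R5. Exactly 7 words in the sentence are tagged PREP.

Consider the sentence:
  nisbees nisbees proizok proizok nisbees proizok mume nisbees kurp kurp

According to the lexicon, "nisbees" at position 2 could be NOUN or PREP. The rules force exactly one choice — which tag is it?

Candidates per position — 1:nisbees {NOUN,PREP}; 2:nisbees {NOUN,PREP}; 3:proizok {PREP}; 4:proizok {PREP}; 5:nisbees {NOUN,PREP}; 6:proizok {PREP}; 7:mume {NOUN}; 8:nisbees {NOUN,PREP}; 9:kurp {DET}; 10:kurp {DET}.
If word 1 were NOUN, no tagging could satisfy rule 5; so word 1 is PREP.
If word 2 were NOUN, no tagging could satisfy rule 5; so word 2 is PREP.
If word 5 were NOUN, no tagging could satisfy rule 5; so word 5 is PREP.
If word 8 were NOUN, no tagging could satisfy rule 1; so word 8 is PREP.
That leaves exactly one tagging: PREP PREP PREP PREP PREP PREP NOUN PREP DET DET.
Rule-by-rule: rule 1 holds; rule 2 holds; rule 3 holds; rule 4 holds; rule 5 holds.

PREP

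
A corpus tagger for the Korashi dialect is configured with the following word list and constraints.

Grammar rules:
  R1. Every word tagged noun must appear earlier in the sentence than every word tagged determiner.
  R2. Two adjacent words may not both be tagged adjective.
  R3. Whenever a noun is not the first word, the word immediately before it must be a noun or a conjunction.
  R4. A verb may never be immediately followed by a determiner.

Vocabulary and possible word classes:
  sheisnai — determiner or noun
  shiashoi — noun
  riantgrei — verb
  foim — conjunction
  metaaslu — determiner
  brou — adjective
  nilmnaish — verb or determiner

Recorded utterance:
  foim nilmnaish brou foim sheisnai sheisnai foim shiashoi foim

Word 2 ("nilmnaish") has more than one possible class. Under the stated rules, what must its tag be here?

Candidates per position — 1:foim {conjunction}; 2:nilmnaish {verb,determiner}; 3:brou {adjective}; 4:foim {conjunction}; 5:sheisnai {determiner,noun}; 6:sheisnai {determiner,noun}; 7:foim {conjunction}; 8:shiashoi {noun}; 9:foim {conjunction}.
If word 2 were determiner, no tagging could satisfy rule 1; so word 2 is verb.
If word 5 were determiner, no tagging could satisfy rule 1; so word 5 is noun.
If word 6 were determiner, no tagging could satisfy rule 1; so word 6 is noun.
The only consistent sequence is: conjunction verb adjective conjunction noun noun conjunction noun conjunction.
Verifying each rule — rule 1 satisfied; rule 2 satisfied; rule 3 satisfied; rule 4 satisfied.

verb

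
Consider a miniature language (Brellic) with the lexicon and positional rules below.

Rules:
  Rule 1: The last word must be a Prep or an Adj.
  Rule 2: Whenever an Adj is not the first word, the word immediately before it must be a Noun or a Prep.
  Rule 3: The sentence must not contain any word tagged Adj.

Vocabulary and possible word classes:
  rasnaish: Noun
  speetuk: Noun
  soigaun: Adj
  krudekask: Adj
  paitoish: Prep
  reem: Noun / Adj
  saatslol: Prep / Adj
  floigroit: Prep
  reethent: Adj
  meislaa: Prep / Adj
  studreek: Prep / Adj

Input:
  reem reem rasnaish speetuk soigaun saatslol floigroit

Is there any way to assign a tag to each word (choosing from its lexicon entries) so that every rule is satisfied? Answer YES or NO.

Candidates per position — 1:reem {Noun,Adj}; 2:reem {Noun,Adj}; 3:rasnaish {Noun}; 4:speetuk {Noun}; 5:soigaun {Adj}; 6:saatslol {Prep,Adj}; 7:floigroit {Prep}.
Rule 3 cannot be satisfied by any choice of tags from the lexicon.
So there is no consistent tagging.

NO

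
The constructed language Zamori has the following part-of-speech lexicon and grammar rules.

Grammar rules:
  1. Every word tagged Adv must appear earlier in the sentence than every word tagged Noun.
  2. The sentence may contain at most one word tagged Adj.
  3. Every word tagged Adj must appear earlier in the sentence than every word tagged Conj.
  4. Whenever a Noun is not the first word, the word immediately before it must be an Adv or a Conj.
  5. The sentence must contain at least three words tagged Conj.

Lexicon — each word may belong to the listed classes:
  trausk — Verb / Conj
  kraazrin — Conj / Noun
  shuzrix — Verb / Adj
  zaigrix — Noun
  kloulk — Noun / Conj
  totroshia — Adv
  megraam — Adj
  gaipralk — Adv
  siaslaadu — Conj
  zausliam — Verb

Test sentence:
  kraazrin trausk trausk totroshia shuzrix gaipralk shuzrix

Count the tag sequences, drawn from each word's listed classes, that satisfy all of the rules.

Candidates per position — 1:kraazrin {Conj,Noun}; 2:trausk {Verb,Conj}; 3:trausk {Verb,Conj}; 4:totroshia {Adv}; 5:shuzrix {Verb,Adj}; 6:gaipralk {Adv}; 7:shuzrix {Verb,Adj}.
There are 32 candidate sequences in total.
The sequences that satisfy every rule: Conj Conj Conj Adv Verb Adv Verb.
Count = 1.

1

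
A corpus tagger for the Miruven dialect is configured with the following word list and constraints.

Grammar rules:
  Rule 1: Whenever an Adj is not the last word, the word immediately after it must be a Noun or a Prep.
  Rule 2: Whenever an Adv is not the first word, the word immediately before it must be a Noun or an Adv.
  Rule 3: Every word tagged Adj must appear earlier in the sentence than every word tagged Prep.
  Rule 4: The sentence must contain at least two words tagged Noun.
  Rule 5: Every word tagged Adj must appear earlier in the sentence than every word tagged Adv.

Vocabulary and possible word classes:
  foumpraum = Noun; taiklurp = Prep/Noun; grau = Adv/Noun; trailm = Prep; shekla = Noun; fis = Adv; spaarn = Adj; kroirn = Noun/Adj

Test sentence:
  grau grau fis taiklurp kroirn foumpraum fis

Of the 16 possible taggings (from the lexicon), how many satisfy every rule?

8

Candidates per position — 1:grau {Adv,Noun}; 2:grau {Adv,Noun}; 3:fis {Adv}; 4:taiklurp {Prep,Noun}; 5:kroirn {Noun,Adj}; 6:foumpraum {Noun}; 7:fis {Adv}.
There are 16 candidate sequences in total.
Checking each against the rules leaves 8 sequences.
Count = 8.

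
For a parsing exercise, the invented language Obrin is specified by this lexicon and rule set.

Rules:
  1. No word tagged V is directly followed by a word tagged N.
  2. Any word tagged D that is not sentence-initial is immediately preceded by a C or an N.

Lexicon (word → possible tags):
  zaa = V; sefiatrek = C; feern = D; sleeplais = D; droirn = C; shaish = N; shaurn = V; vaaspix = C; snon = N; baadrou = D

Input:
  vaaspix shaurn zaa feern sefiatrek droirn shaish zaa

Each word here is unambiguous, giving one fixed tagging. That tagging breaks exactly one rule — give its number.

2

Fixed tagging: C V V D C C N V.
Applying the rules: R1 ✓, R2 ✗.
Only rule 2 fails.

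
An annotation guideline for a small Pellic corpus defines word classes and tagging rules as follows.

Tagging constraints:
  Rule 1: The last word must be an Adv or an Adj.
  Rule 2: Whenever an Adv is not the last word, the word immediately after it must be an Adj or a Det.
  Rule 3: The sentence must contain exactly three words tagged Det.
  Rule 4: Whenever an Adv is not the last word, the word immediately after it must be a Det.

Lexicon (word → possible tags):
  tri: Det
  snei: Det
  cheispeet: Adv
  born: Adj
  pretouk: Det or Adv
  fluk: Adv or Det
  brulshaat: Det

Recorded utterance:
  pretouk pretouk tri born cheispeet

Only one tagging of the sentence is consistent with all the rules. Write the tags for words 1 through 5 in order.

Det Det Det Adj Adv

Candidates per position — 1:pretouk {Det,Adv}; 2:pretouk {Det,Adv}; 3:tri {Det}; 4:born {Adj}; 5:cheispeet {Adv}.
Position 1: Adv is ruled out by rule 3; that leaves Det.
Position 2: Adv is ruled out by rule 3; that leaves Det.
That leaves exactly one tagging: Det Det Det Adj Adv.
Verifying each rule — rule 1 ✓; rule 2 ✓; rule 3 ✓; rule 4 ✓.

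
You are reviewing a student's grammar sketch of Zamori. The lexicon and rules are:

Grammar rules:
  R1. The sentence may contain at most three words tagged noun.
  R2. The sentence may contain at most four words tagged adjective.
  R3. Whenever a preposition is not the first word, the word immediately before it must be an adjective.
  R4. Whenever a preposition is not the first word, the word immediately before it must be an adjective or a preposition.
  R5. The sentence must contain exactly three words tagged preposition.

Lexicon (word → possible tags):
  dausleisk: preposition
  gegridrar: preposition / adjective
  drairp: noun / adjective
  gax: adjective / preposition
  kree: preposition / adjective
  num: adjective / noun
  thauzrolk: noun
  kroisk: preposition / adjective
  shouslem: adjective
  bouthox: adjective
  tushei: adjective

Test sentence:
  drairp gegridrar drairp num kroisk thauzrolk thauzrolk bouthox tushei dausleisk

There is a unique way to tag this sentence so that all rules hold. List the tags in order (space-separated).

Candidates per position — 1:drairp {noun,adjective}; 2:gegridrar {preposition,adjective}; 3:drairp {noun,adjective}; 4:num {adjective,noun}; 5:kroisk {preposition,adjective}; 6:thauzrolk {noun}; 7:thauzrolk {noun}; 8:bouthox {adjective}; 9:tushei {adjective}; 10:dausleisk {preposition}.
Position 2: adjective is ruled out by rule 5; that leaves preposition.
Position 5: adjective is ruled out by rule 5; that leaves preposition.
Position 1: noun is ruled out by rule 3; that leaves adjective.
Position 4: noun is ruled out by rule 3; that leaves adjective.
Position 3: adjective is ruled out by rule 2; that leaves noun.
The unique satisfying tagging is: adjective preposition noun adjective preposition noun noun adjective adjective preposition.
Verifying each rule — rule 1 ok; rule 2 ok; rule 3 ok; rule 4 ok; rule 5 ok.

adjective preposition noun adjective preposition noun noun adjective adjective preposition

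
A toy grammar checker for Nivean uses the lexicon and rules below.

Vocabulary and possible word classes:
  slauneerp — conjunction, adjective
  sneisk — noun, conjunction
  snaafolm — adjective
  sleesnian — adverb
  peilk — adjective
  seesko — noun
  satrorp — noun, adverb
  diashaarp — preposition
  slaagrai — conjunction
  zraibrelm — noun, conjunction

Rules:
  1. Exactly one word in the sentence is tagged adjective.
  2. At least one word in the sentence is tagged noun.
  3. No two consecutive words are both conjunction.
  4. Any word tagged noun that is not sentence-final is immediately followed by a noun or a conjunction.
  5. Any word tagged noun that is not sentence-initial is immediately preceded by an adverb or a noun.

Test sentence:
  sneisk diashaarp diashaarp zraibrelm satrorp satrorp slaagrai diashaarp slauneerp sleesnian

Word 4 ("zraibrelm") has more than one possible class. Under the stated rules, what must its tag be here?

conjunction

Candidates per position — 1:sneisk {noun,conjunction}; 2:diashaarp {preposition}; 3:diashaarp {preposition}; 4:zraibrelm {noun,conjunction}; 5:satrorp {noun,adverb}; 6:satrorp {noun,adverb}; 7:slaagrai {conjunction}; 8:diashaarp {preposition}; 9:slauneerp {conjunction,adjective}; 10:sleesnian {adverb}.
Word 1 cannot be noun — rule 4 would then fail for every completion. It is conjunction.
Word 4 cannot be noun — rule 5 would then fail for every completion. It is conjunction.
Word 5 cannot be noun — rule 5 would then fail for every completion. It is adverb.
Word 6 cannot be adverb — rule 2 would then fail for every completion. It is noun.
Word 9 cannot be conjunction — rule 1 would then fail for every completion. It is adjective.
That leaves exactly one tagging: conjunction preposition preposition conjunction adverb noun conjunction preposition adjective adverb.
Checking: rule 1 holds; rule 2 holds; rule 3 holds; rule 4 holds; rule 5 holds.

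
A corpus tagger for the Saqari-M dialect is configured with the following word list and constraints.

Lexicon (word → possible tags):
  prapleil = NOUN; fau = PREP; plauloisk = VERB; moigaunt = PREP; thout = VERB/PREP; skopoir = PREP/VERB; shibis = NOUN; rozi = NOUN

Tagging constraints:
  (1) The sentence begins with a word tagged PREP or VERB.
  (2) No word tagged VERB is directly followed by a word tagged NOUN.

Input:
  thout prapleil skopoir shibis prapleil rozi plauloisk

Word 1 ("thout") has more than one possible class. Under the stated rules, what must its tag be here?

Candidates per position — 1:thout {VERB,PREP}; 2:prapleil {NOUN}; 3:skopoir {PREP,VERB}; 4:shibis {NOUN}; 5:prapleil {NOUN}; 6:rozi {NOUN}; 7:plauloisk {VERB}.
If word 1 were VERB, no tagging could satisfy rule 2; so word 1 is PREP.
If word 3 were VERB, no tagging could satisfy rule 2; so word 3 is PREP.
That leaves exactly one tagging: PREP NOUN PREP NOUN NOUN NOUN VERB.
Verifying each rule — rule 1 holds; rule 2 holds.

PREP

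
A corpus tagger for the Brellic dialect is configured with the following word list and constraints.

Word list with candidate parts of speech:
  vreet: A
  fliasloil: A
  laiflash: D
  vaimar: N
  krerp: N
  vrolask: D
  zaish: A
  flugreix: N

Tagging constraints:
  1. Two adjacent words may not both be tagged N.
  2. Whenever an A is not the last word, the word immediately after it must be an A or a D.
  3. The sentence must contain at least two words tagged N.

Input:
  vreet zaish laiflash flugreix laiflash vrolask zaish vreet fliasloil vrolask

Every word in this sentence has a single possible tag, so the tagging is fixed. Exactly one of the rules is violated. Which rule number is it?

Fixed tagging: A A D N D D A A A D.
Rule check: R1 ok, R2 ok, R3 fails.
Only rule 3 fails.

3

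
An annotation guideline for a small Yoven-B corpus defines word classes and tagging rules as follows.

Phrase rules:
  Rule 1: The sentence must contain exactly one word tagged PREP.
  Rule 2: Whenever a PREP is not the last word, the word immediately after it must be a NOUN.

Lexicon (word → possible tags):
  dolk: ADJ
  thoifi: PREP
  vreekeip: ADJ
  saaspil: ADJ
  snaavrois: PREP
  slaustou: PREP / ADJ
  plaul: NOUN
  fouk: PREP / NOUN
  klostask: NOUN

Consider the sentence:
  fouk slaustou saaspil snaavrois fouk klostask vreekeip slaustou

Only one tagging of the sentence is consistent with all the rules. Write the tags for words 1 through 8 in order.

Candidates per position — 1:fouk {PREP,NOUN}; 2:slaustou {PREP,ADJ}; 3:saaspil {ADJ}; 4:snaavrois {PREP}; 5:fouk {PREP,NOUN}; 6:klostask {NOUN}; 7:vreekeip {ADJ}; 8:slaustou {PREP,ADJ}.
Word 1 cannot be PREP — rule 1 would then fail for every completion. It is NOUN.
Word 2 cannot be PREP — rule 1 would then fail for every completion. It is ADJ.
Word 5 cannot be PREP — rule 1 would then fail for every completion. It is NOUN.
Word 8 cannot be PREP — rule 1 would then fail for every completion. It is ADJ.
So the tagging must be: NOUN ADJ ADJ PREP NOUN NOUN ADJ ADJ.
Checking: rule 1 ✓; rule 2 ✓.

NOUN ADJ ADJ PREP NOUN NOUN ADJ ADJ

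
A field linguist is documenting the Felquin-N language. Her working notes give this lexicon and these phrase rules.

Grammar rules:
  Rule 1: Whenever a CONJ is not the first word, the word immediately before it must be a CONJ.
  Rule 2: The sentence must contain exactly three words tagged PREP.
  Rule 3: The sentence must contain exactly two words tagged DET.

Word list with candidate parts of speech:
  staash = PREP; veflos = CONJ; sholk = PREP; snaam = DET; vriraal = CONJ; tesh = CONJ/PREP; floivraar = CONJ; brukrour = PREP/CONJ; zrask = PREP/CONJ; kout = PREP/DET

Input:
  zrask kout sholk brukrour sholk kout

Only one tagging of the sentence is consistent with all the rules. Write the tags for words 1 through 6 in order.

Candidates per position — 1:zrask {PREP,CONJ}; 2:kout {PREP,DET}; 3:sholk {PREP}; 4:brukrour {PREP,CONJ}; 5:sholk {PREP}; 6:kout {PREP,DET}.
Position 2: tagging it PREP would leave rule 3 unsatisfiable, so it must be DET.
Position 4: tagging it CONJ would leave rule 1 unsatisfiable, so it must be PREP.
Position 6: tagging it PREP would leave rule 2 unsatisfiable, so it must be DET.
Position 1: tagging it PREP would leave rule 2 unsatisfiable, so it must be CONJ.
So the tagging must be: CONJ DET PREP PREP PREP DET.
Verifying each rule — rule 1 satisfied; rule 2 satisfied; rule 3 satisfied.

CONJ DET PREP PREP PREP DET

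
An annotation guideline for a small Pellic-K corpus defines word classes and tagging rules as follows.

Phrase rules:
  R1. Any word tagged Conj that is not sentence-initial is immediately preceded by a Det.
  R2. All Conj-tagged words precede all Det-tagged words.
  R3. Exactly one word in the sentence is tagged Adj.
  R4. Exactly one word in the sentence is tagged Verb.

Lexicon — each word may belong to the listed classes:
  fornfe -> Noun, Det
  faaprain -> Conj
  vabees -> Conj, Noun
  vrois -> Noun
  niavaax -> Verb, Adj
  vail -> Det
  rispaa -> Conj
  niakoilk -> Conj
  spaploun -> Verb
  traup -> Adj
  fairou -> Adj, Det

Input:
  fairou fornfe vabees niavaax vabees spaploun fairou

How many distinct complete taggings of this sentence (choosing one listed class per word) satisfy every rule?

2

Candidates per position — 1:fairou {Adj,Det}; 2:fornfe {Noun,Det}; 3:vabees {Conj,Noun}; 4:niavaax {Verb,Adj}; 5:vabees {Conj,Noun}; 6:spaploun {Verb}; 7:fairou {Adj,Det}.
There are 64 candidate sequences in total.
The sequences that satisfy every rule: Det Noun Noun Adj Noun Verb Det; Det Det Noun Adj Noun Verb Det.
Count = 2.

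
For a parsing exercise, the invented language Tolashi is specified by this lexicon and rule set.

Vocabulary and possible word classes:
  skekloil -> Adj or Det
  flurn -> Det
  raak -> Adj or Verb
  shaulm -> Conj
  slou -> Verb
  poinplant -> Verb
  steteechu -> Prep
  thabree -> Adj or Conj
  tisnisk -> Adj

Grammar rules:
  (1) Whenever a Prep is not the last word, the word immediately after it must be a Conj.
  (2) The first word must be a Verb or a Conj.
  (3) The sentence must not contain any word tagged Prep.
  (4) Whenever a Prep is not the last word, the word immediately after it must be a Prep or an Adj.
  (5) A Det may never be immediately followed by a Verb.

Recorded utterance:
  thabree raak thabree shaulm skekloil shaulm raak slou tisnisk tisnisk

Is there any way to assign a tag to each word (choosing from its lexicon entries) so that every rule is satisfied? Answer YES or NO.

YES

Candidates per position — 1:thabree {Adj,Conj}; 2:raak {Adj,Verb}; 3:thabree {Adj,Conj}; 4:shaulm {Conj}; 5:skekloil {Adj,Det}; 6:shaulm {Conj}; 7:raak {Adj,Verb}; 8:slou {Verb}; 9:tisnisk {Adj}; 10:tisnisk {Adj}.
One satisfying assignment: Conj Verb Adj Conj Det Conj Verb Verb Adj Adj.
Checking: rule 1 holds; rule 2 holds; rule 3 holds; rule 4 holds; rule 5 holds.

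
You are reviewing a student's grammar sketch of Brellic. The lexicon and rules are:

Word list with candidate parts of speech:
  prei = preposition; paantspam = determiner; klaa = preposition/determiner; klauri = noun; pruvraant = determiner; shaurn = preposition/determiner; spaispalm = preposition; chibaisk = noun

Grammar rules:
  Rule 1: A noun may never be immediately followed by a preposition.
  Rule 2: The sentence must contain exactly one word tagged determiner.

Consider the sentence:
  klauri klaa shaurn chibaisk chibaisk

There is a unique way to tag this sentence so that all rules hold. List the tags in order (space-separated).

Candidates per position — 1:klauri {noun}; 2:klaa {preposition,determiner}; 3:shaurn {preposition,determiner}; 4:chibaisk {noun}; 5:chibaisk {noun}.
At position 2, choosing preposition makes rule 1 impossible to satisfy; hence determiner.
At position 3, choosing determiner makes rule 2 impossible to satisfy; hence preposition.
The only consistent sequence is: noun determiner preposition noun noun.
Rule-by-rule: rule 1 ok; rule 2 ok.

noun determiner preposition noun noun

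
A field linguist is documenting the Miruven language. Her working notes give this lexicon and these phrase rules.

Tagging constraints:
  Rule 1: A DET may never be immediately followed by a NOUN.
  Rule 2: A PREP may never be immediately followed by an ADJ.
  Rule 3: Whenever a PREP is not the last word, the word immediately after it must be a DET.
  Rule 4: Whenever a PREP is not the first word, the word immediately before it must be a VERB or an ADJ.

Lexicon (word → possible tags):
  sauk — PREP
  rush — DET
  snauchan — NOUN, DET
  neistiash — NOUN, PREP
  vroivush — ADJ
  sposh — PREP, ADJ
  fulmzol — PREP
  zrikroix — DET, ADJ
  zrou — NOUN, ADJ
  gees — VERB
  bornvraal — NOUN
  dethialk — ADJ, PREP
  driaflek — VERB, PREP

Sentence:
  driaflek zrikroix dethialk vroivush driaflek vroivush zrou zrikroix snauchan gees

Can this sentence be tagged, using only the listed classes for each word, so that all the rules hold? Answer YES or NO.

YES

Candidates per position — 1:driaflek {VERB,PREP}; 2:zrikroix {DET,ADJ}; 3:dethialk {ADJ,PREP}; 4:vroivush {ADJ}; 5:driaflek {VERB,PREP}; 6:vroivush {ADJ}; 7:zrou {NOUN,ADJ}; 8:zrikroix {DET,ADJ}; 9:snauchan {NOUN,DET}; 10:gees {VERB}.
One satisfying assignment: VERB ADJ ADJ ADJ VERB ADJ ADJ ADJ NOUN VERB.
Rule-by-rule: rule 1 holds; rule 2 holds; rule 3 holds; rule 4 holds.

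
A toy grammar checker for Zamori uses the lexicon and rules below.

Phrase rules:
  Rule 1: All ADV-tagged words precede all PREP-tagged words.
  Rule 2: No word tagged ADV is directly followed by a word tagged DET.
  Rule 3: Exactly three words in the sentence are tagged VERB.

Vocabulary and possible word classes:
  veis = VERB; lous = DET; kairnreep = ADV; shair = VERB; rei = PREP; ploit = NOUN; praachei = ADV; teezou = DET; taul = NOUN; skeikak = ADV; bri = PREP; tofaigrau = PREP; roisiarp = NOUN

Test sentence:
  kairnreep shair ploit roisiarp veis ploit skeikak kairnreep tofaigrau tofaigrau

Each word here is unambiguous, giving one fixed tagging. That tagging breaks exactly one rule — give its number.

Fixed tagging: ADV VERB NOUN NOUN VERB NOUN ADV ADV PREP PREP.
Rule check: R1 pass, R2 pass, R3 fail.
Only rule 3 fails.

3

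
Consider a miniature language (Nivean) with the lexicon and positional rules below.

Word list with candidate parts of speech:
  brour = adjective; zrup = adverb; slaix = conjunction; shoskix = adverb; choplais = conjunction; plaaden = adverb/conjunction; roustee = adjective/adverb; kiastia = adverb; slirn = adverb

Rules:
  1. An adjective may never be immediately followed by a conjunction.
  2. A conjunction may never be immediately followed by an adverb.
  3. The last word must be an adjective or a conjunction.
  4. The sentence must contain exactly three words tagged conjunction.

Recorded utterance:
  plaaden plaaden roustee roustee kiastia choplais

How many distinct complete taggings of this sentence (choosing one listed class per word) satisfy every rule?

2

Candidates per position — 1:plaaden {adverb,conjunction}; 2:plaaden {adverb,conjunction}; 3:roustee {adjective,adverb}; 4:roustee {adjective,adverb}; 5:kiastia {adverb}; 6:choplais {conjunction}.
There are 16 candidate sequences in total.
The sequences that satisfy every rule: conjunction conjunction adjective adjective adverb conjunction; conjunction conjunction adjective adverb adverb conjunction.
Count = 2.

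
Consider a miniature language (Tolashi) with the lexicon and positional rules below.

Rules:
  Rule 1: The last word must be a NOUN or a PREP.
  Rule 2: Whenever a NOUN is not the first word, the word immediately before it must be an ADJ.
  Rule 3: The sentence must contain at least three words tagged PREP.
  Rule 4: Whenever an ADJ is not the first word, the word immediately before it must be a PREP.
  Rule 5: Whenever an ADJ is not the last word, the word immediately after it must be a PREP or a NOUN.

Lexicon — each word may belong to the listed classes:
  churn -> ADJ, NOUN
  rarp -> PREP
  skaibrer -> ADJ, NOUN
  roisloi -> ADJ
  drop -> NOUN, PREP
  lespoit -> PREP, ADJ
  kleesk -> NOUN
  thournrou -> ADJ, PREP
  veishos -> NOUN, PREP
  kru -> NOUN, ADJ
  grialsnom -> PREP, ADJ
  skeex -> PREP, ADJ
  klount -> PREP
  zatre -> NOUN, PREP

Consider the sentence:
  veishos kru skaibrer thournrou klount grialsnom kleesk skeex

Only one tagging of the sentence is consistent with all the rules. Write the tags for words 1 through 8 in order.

Candidates per position — 1:veishos {NOUN,PREP}; 2:kru {NOUN,ADJ}; 3:skaibrer {ADJ,NOUN}; 4:thournrou {ADJ,PREP}; 5:klount {PREP}; 6:grialsnom {PREP,ADJ}; 7:kleesk {NOUN}; 8:skeex {PREP,ADJ}.
Position 2: NOUN is ruled out by rule 2; that leaves ADJ.
Position 3: ADJ is ruled out by rule 4; that leaves NOUN.
Position 4: ADJ is ruled out by rule 4; that leaves PREP.
Position 6: PREP is ruled out by rule 2; that leaves ADJ.
Position 8: ADJ is ruled out by rule 1; that leaves PREP.
Position 1: NOUN is ruled out by rule 4; that leaves PREP.
So the tagging must be: PREP ADJ NOUN PREP PREP ADJ NOUN PREP.
Check: rule 1 ✓; rule 2 ✓; rule 3 ✓; rule 4 ✓; rule 5 ✓.

PREP ADJ NOUN PREP PREP ADJ NOUN PREP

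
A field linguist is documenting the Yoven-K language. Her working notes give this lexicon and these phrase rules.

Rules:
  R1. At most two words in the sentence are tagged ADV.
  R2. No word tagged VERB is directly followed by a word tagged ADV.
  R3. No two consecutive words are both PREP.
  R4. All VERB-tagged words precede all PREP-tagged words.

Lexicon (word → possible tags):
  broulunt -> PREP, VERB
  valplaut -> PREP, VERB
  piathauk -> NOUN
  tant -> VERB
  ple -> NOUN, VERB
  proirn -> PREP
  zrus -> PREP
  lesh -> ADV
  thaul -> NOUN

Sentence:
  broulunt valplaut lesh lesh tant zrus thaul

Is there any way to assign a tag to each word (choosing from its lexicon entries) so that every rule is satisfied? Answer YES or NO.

Candidates per position — 1:broulunt {PREP,VERB}; 2:valplaut {PREP,VERB}; 3:lesh {ADV}; 4:lesh {ADV}; 5:tant {VERB}; 6:zrus {PREP}; 7:thaul {NOUN}.
Every candidate sequence violates at least one rule; no consistent tagging exists.

NO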